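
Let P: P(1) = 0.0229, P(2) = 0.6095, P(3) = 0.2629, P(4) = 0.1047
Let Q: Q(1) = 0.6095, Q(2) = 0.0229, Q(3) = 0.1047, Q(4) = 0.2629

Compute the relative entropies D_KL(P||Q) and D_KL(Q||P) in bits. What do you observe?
D_KL(P||Q) = 2.9872 bits, D_KL(Q||P) = 2.9872 bits. The two directions give the same value here, because Q is a self-inverse relabeling of P; in general KL divergence is asymmetric.

D_KL(P||Q) = Σ P(x) log₂(P(x)/Q(x))

Computing term by term:
  P(1)·log₂(P(1)/Q(1)) = 0.0229·log₂(0.0229/0.6095) = -0.10841
  P(2)·log₂(P(2)/Q(2)) = 0.6095·log₂(0.6095/0.0229) = 2.88550
  P(3)·log₂(P(3)/Q(3)) = 0.2629·log₂(0.2629/0.1047) = 0.34920
  P(4)·log₂(P(4)/Q(4)) = 0.1047·log₂(0.1047/0.2629) = -0.13907

D_KL(P||Q) = -0.10841 + 2.88550 + 0.34920 - 0.13907 = 2.98722 ≈ 2.9872 bits

D_KL(Q||P) = Σ Q(x) log₂(Q(x)/P(x))

Computing term by term:
  Q(1)·log₂(Q(1)/P(1)) = 0.6095·log₂(0.6095/0.0229) = 2.88550
  Q(2)·log₂(Q(2)/P(2)) = 0.0229·log₂(0.0229/0.6095) = -0.10841
  Q(3)·log₂(Q(3)/P(3)) = 0.1047·log₂(0.1047/0.2629) = -0.13907
  Q(4)·log₂(Q(4)/P(4)) = 0.2629·log₂(0.2629/0.1047) = 0.34920

D_KL(Q||P) = 2.88550 - 0.10841 - 0.13907 + 0.34920 = 2.98722 ≈ 2.9872 bits

These ARE equal here. Q is P with outcomes relabeled (Q(1) = P(2), Q(2) = P(1), Q(3) = P(4), Q(4) = P(3)) by a relabeling that is its own inverse, so the two sums contain exactly the same terms in a different order. This is a special case — KL divergence is not symmetric in general: D_KL(P||Q) ≠ D_KL(Q||P) for most P, Q.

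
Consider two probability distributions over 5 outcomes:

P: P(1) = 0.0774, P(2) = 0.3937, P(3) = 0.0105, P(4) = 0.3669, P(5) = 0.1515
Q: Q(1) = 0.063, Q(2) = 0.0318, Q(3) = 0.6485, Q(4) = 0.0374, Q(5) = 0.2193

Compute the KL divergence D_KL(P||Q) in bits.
2.5175 bits

D_KL(P||Q) = Σ P(x) log₂(P(x)/Q(x))

Computing term by term:
  P(1)·log₂(P(1)/Q(1)) = 0.0774·log₂(0.0774/0.063) = 0.02299
  P(2)·log₂(P(2)/Q(2)) = 0.3937·log₂(0.3937/0.0318) = 1.42913
  P(3)·log₂(P(3)/Q(3)) = 0.0105·log₂(0.0105/0.6485) = -0.06246
  P(4)·log₂(P(4)/Q(4)) = 0.3669·log₂(0.3669/0.0374) = 1.20867
  P(5)·log₂(P(5)/Q(5)) = 0.1515·log₂(0.1515/0.2193) = -0.08084

D_KL(P||Q) = 0.02299 + 1.42913 - 0.06246 + 1.20867 - 0.08084 = 2.51749 ≈ 2.5175 bits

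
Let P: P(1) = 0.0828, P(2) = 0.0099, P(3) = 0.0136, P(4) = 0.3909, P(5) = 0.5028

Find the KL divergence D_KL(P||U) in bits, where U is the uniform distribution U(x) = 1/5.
0.8456 bits

U(i) = 1/5 for all i

D_KL(P||U) = Σ P(x) log₂(P(x) / (1/5))
           = Σ P(x) log₂(P(x)) + log₂(5)
           = log₂(5) - H(P)

H(P) = -Σ P(x) log₂(P(x)):
  -P(1)·log₂(P(1)) = -(0.0828)·log₂(0.0828) = 0.29760
  -P(2)·log₂(P(2)) = -(0.0099)·log₂(0.0099) = 0.06592
  -P(3)·log₂(P(3)) = -(0.0136)·log₂(0.0136) = 0.08432
  -P(4)·log₂(P(4)) = -(0.3909)·log₂(0.3909) = 0.52972
  -P(5)·log₂(P(5)) = -(0.5028)·log₂(0.5028) = 0.49875
H(P) = 0.29760 + 0.06592 + 0.08432 + 0.52972 + 0.49875 = 1.47631 bits

log₂(5) = 2.32193 bits

D_KL(P||U) = 2.32193 - 1.47631 = 0.84562 ≈ 0.8456 bits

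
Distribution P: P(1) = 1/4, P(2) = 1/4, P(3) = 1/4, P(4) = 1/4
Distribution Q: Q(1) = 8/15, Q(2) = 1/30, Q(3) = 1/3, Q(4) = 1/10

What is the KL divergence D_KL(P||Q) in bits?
0.6802 bits

D_KL(P||Q) = Σ P(x) log₂(P(x)/Q(x))

Computing term by term:
  P(1)·log₂(P(1)/Q(1)) = (1/4)·log₂((1/4)/(8/15)) = -0.27328
  P(2)·log₂(P(2)/Q(2)) = (1/4)·log₂((1/4)/(1/30)) = 0.72672
  P(3)·log₂(P(3)/Q(3)) = (1/4)·log₂((1/4)/(1/3)) = -0.10376
  P(4)·log₂(P(4)/Q(4)) = (1/4)·log₂((1/4)/(1/10)) = 0.33048

D_KL(P||Q) = -0.27328 + 0.72672 - 0.10376 + 0.33048 = 0.68016 ≈ 0.6802 bits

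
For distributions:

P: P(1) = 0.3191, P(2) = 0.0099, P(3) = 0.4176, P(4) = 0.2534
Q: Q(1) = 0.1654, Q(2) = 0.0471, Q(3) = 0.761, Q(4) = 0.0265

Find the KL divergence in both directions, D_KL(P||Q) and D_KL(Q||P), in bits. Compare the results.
D_KL(P||Q) = 0.7441 bits, D_KL(Q||P) = 0.5217 bits. D_KL(P||Q) is larger than D_KL(Q||P) by 0.2224 bits; the two directions differ.

D_KL(P||Q) = Σ P(x) log₂(P(x)/Q(x))

Computing term by term:
  P(1)·log₂(P(1)/Q(1)) = 0.3191·log₂(0.3191/0.1654) = 0.30252
  P(2)·log₂(P(2)/Q(2)) = 0.0099·log₂(0.0099/0.0471) = -0.02228
  P(3)·log₂(P(3)/Q(3)) = 0.4176·log₂(0.4176/0.761) = -0.36155
  P(4)·log₂(P(4)/Q(4)) = 0.2534·log₂(0.2534/0.0265) = 0.82541

D_KL(P||Q) = 0.30252 - 0.02228 - 0.36155 + 0.82541 = 0.74410 ≈ 0.7441 bits

D_KL(Q||P) = Σ Q(x) log₂(Q(x)/P(x))

Computing term by term:
  Q(1)·log₂(Q(1)/P(1)) = 0.1654·log₂(0.1654/0.3191) = -0.15681
  Q(2)·log₂(Q(2)/P(2)) = 0.0471·log₂(0.0471/0.0099) = 0.10599
  Q(3)·log₂(Q(3)/P(3)) = 0.761·log₂(0.761/0.4176) = 0.65885
  Q(4)·log₂(Q(4)/P(4)) = 0.0265·log₂(0.0265/0.2534) = -0.08632

D_KL(Q||P) = -0.15681 + 0.10599 + 0.65885 - 0.08632 = 0.52171 ≈ 0.5217 bits

These are NOT equal (difference: 0.2224 bits). KL divergence is asymmetric: D_KL(P||Q) ≠ D_KL(Q||P) in general.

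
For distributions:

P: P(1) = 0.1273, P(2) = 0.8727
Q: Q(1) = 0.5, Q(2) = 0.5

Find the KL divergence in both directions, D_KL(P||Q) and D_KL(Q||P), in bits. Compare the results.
D_KL(P||Q) = 0.4500 bits, D_KL(Q||P) = 0.5851 bits. D_KL(Q||P) is larger than D_KL(P||Q) by 0.1351 bits; the two directions differ.

D_KL(P||Q) = Σ P(x) log₂(P(x)/Q(x))

Computing term by term:
  P(1)·log₂(P(1)/Q(1)) = 0.1273·log₂(0.1273/0.5) = -0.25125
  P(2)·log₂(P(2)/Q(2)) = 0.8727·log₂(0.8727/0.5) = 0.70126

D_KL(P||Q) = -0.25125 + 0.70126 = 0.45001 ≈ 0.4500 bits

D_KL(Q||P) = Σ Q(x) log₂(Q(x)/P(x))

Computing term by term:
  Q(1)·log₂(Q(1)/P(1)) = 0.5·log₂(0.5/0.1273) = 0.98685
  Q(2)·log₂(Q(2)/P(2)) = 0.5·log₂(0.5/0.8727) = -0.40178

D_KL(Q||P) = 0.98685 - 0.40178 = 0.58507 ≈ 0.5851 bits

These are NOT equal (difference: 0.1351 bits). KL divergence is asymmetric: D_KL(P||Q) ≠ D_KL(Q||P) in general.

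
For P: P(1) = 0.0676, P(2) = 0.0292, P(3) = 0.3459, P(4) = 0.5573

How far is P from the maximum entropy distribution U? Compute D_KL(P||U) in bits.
0.5886 bits

U(i) = 1/4 for all i

D_KL(P||U) = Σ P(x) log₂(P(x) / (1/4))
           = Σ P(x) log₂(P(x)) + log₂(4)
           = log₂(4) - H(P)

H(P) = -Σ P(x) log₂(P(x)):
  -P(1)·log₂(P(1)) = -(0.0676)·log₂(0.0676) = 0.26275
  -P(2)·log₂(P(2)) = -(0.0292)·log₂(0.0292) = 0.14886
  -P(3)·log₂(P(3)) = -(0.3459)·log₂(0.3459) = 0.52977
  -P(4)·log₂(P(4)) = -(0.5573)·log₂(0.5573) = 0.47007
H(P) = 0.26275 + 0.14886 + 0.52977 + 0.47007 = 1.41145 bits

log₂(4) = 2.00000 bits

D_KL(P||U) = 2.00000 - 1.41145 = 0.58855 ≈ 0.5886 bits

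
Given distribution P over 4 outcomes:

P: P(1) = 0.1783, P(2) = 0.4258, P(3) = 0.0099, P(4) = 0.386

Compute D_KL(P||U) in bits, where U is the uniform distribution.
0.4360 bits

U(i) = 1/4 for all i

D_KL(P||U) = Σ P(x) log₂(P(x) / (1/4))
           = Σ P(x) log₂(P(x)) + log₂(4)
           = log₂(4) - H(P)

H(P) = -Σ P(x) log₂(P(x)):
  -P(1)·log₂(P(1)) = -(0.1783)·log₂(0.1783) = 0.44354
  -P(2)·log₂(P(2)) = -(0.4258)·log₂(0.4258) = 0.52448
  -P(3)·log₂(P(3)) = -(0.0099)·log₂(0.0099) = 0.06592
  -P(4)·log₂(P(4)) = -(0.386)·log₂(0.386) = 0.53010
H(P) = 0.44354 + 0.52448 + 0.06592 + 0.53010 = 1.56404 bits

log₂(4) = 2.00000 bits

D_KL(P||U) = 2.00000 - 1.56404 = 0.43596 ≈ 0.4360 bits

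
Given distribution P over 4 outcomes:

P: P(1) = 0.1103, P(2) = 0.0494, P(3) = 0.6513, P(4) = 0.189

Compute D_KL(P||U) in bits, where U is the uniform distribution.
0.5777 bits

U(i) = 1/4 for all i

D_KL(P||U) = Σ P(x) log₂(P(x) / (1/4))
           = Σ P(x) log₂(P(x)) + log₂(4)
           = log₂(4) - H(P)

H(P) = -Σ P(x) log₂(P(x)):
  -P(1)·log₂(P(1)) = -(0.1103)·log₂(0.1103) = 0.35081
  -P(2)·log₂(P(2)) = -(0.0494)·log₂(0.0494) = 0.21436
  -P(3)·log₂(P(3)) = -(0.6513)·log₂(0.6513) = 0.40290
  -P(4)·log₂(P(4)) = -(0.189)·log₂(0.189) = 0.45427
H(P) = 0.35081 + 0.21436 + 0.40290 + 0.45427 = 1.42234 bits

log₂(4) = 2.00000 bits

D_KL(P||U) = 2.00000 - 1.42234 = 0.57766 ≈ 0.5777 bits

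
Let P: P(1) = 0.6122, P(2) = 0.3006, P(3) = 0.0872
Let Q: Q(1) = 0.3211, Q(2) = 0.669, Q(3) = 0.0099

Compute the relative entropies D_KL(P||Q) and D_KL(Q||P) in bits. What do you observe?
D_KL(P||Q) = 0.4967 bits, D_KL(Q||P) = 0.4421 bits. The two directions give different values (D_KL(P||Q) exceeds D_KL(Q||P) by 0.0546 bits): KL divergence is asymmetric.

D_KL(P||Q) = Σ P(x) log₂(P(x)/Q(x))

Computing term by term:
  P(1)·log₂(P(1)/Q(1)) = 0.6122·log₂(0.6122/0.3211) = 0.56995
  P(2)·log₂(P(2)/Q(2)) = 0.3006·log₂(0.3006/0.669) = -0.34694
  P(3)·log₂(P(3)/Q(3)) = 0.0872·log₂(0.0872/0.0099) = 0.27371

D_KL(P||Q) = 0.56995 - 0.34694 + 0.27371 = 0.49672 ≈ 0.4967 bits

D_KL(Q||P) = Σ Q(x) log₂(Q(x)/P(x))

Computing term by term:
  Q(1)·log₂(Q(1)/P(1)) = 0.3211·log₂(0.3211/0.6122) = -0.29894
  Q(2)·log₂(Q(2)/P(2)) = 0.669·log₂(0.669/0.3006) = 0.77213
  Q(3)·log₂(Q(3)/P(3)) = 0.0099·log₂(0.0099/0.0872) = -0.03107

D_KL(Q||P) = -0.29894 + 0.77213 - 0.03107 = 0.44212 ≈ 0.4421 bits

These are NOT equal (difference: 0.0546 bits). KL divergence is asymmetric: D_KL(P||Q) ≠ D_KL(Q||P) in general.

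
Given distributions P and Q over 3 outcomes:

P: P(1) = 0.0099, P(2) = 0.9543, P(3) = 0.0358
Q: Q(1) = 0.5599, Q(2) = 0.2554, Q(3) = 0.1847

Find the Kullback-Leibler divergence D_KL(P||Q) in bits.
1.6724 bits

D_KL(P||Q) = Σ P(x) log₂(P(x)/Q(x))

Computing term by term:
  P(1)·log₂(P(1)/Q(1)) = 0.0099·log₂(0.0099/0.5599) = -0.05763
  P(2)·log₂(P(2)/Q(2)) = 0.9543·log₂(0.9543/0.2554) = 1.81478
  P(3)·log₂(P(3)/Q(3)) = 0.0358·log₂(0.0358/0.1847) = -0.08474

D_KL(P||Q) = -0.05763 + 1.81478 - 0.08474 = 1.67241 ≈ 1.6724 bits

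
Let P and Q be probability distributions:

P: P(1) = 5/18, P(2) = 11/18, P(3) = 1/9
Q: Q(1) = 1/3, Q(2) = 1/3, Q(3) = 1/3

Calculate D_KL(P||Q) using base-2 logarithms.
0.2852 bits

D_KL(P||Q) = Σ P(x) log₂(P(x)/Q(x))

Computing term by term:
  P(1)·log₂(P(1)/Q(1)) = (5/18)·log₂((5/18)/(1/3)) = -0.07307
  P(2)·log₂(P(2)/Q(2)) = (11/18)·log₂((11/18)/(1/3)) = 0.53440
  P(3)·log₂(P(3)/Q(3)) = (1/9)·log₂((1/9)/(1/3)) = -0.17611

D_KL(P||Q) = -0.07307 + 0.53440 - 0.17611 = 0.28522 ≈ 0.2852 bits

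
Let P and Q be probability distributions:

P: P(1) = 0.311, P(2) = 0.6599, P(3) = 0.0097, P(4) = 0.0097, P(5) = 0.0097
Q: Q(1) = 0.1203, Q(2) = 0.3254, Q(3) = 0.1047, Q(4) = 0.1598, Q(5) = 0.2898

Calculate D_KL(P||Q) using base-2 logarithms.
0.9792 bits

D_KL(P||Q) = Σ P(x) log₂(P(x)/Q(x))

Computing term by term:
  P(1)·log₂(P(1)/Q(1)) = 0.311·log₂(0.311/0.1203) = 0.42616
  P(2)·log₂(P(2)/Q(2)) = 0.6599·log₂(0.6599/0.3254) = 0.67312
  P(3)·log₂(P(3)/Q(3)) = 0.0097·log₂(0.0097/0.1047) = -0.03329
  P(4)·log₂(P(4)/Q(4)) = 0.0097·log₂(0.0097/0.1598) = -0.03921
  P(5)·log₂(P(5)/Q(5)) = 0.0097·log₂(0.0097/0.2898) = -0.04754

D_KL(P||Q) = 0.42616 + 0.67312 - 0.03329 - 0.03921 - 0.04754 = 0.97924 ≈ 0.9792 bits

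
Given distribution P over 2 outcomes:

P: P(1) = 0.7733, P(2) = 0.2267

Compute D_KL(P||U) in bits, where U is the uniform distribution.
0.2278 bits

U(i) = 1/2 for all i

D_KL(P||U) = Σ P(x) log₂(P(x) / (1/2))
           = Σ P(x) log₂(P(x)) + log₂(2)
           = log₂(2) - H(P)

H(P) = -Σ P(x) log₂(P(x)):
  -P(1)·log₂(P(1)) = -(0.7733)·log₂(0.7733) = 0.28682
  -P(2)·log₂(P(2)) = -(0.2267)·log₂(0.2267) = 0.48540
H(P) = 0.28682 + 0.48540 = 0.77222 bits

log₂(2) = 1.00000 bits

D_KL(P||U) = 1.00000 - 0.77222 = 0.22778 ≈ 0.2278 bits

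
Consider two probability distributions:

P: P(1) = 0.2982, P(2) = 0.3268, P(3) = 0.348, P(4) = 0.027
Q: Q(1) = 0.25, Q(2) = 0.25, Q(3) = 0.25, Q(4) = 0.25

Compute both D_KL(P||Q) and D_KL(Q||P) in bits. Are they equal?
D_KL(P||Q) = 0.2815 bits, D_KL(Q||P) = 0.5232 bits. No, they are not equal.

D_KL(P||Q) = Σ P(x) log₂(P(x)/Q(x))

Computing term by term:
  P(1)·log₂(P(1)/Q(1)) = 0.2982·log₂(0.2982/0.25) = 0.07585
  P(2)·log₂(P(2)/Q(2)) = 0.3268·log₂(0.3268/0.25) = 0.12630
  P(3)·log₂(P(3)/Q(3)) = 0.348·log₂(0.348/0.25) = 0.16605
  P(4)·log₂(P(4)/Q(4)) = 0.027·log₂(0.027/0.25) = -0.08669

D_KL(P||Q) = 0.07585 + 0.12630 + 0.16605 - 0.08669 = 0.28151 ≈ 0.2815 bits

D_KL(Q||P) = Σ Q(x) log₂(Q(x)/P(x))

Computing term by term:
  Q(1)·log₂(Q(1)/P(1)) = 0.25·log₂(0.25/0.2982) = -0.06359
  Q(2)·log₂(Q(2)/P(2)) = 0.25·log₂(0.25/0.3268) = -0.09662
  Q(3)·log₂(Q(3)/P(3)) = 0.25·log₂(0.25/0.348) = -0.11929
  Q(4)·log₂(Q(4)/P(4)) = 0.25·log₂(0.25/0.027) = 0.80272

D_KL(Q||P) = -0.06359 - 0.09662 - 0.11929 + 0.80272 = 0.52322 ≈ 0.5232 bits

These are NOT equal (difference: 0.2417 bits). KL divergence is asymmetric: D_KL(P||Q) ≠ D_KL(Q||P) in general.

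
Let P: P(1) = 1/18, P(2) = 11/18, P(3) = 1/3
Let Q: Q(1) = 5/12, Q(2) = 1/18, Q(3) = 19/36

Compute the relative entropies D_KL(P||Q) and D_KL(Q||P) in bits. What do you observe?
D_KL(P||Q) = 1.7316 bits, D_KL(Q||P) = 1.3689 bits. The two directions give different values (D_KL(P||Q) exceeds D_KL(Q||P) by 0.3627 bits): KL divergence is asymmetric.

D_KL(P||Q) = Σ P(x) log₂(P(x)/Q(x))

Computing term by term:
  P(1)·log₂(P(1)/Q(1)) = (1/18)·log₂((1/18)/(5/12)) = -0.16149
  P(2)·log₂(P(2)/Q(2)) = (11/18)·log₂((11/18)/(1/18)) = 2.11410
  P(3)·log₂(P(3)/Q(3)) = (1/3)·log₂((1/3)/(19/36)) = -0.22099

D_KL(P||Q) = -0.16149 + 2.11410 - 0.22099 = 1.73162 ≈ 1.7316 bits

D_KL(Q||P) = Σ Q(x) log₂(Q(x)/P(x))

Computing term by term:
  Q(1)·log₂(Q(1)/P(1)) = (5/12)·log₂((5/12)/(1/18)) = 1.21120
  Q(2)·log₂(Q(2)/P(2)) = (1/18)·log₂((1/18)/(11/18)) = -0.19219
  Q(3)·log₂(Q(3)/P(3)) = (19/36)·log₂((19/36)/(1/3)) = 0.34990

D_KL(Q||P) = 1.21120 - 0.19219 + 0.34990 = 1.36891 ≈ 1.3689 bits

These are NOT equal (difference: 0.3627 bits). KL divergence is asymmetric: D_KL(P||Q) ≠ D_KL(Q||P) in general.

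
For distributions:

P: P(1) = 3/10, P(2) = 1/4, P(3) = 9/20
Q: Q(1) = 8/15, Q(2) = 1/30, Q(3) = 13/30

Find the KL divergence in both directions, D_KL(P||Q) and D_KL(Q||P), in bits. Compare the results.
D_KL(P||Q) = 0.5022 bits, D_KL(Q||P) = 0.3222 bits. D_KL(P||Q) is larger than D_KL(Q||P) by 0.1800 bits; the two directions differ.

D_KL(P||Q) = Σ P(x) log₂(P(x)/Q(x))

Computing term by term:
  P(1)·log₂(P(1)/Q(1)) = (3/10)·log₂((3/10)/(8/15)) = -0.24902
  P(2)·log₂(P(2)/Q(2)) = (1/4)·log₂((1/4)/(1/30)) = 0.72672
  P(3)·log₂(P(3)/Q(3)) = (9/20)·log₂((9/20)/(13/30)) = 0.02450

D_KL(P||Q) = -0.24902 + 0.72672 + 0.02450 = 0.50220 ≈ 0.5022 bits

D_KL(Q||P) = Σ Q(x) log₂(Q(x)/P(x))

Computing term by term:
  Q(1)·log₂(Q(1)/P(1)) = (8/15)·log₂((8/15)/(3/10)) = 0.44271
  Q(2)·log₂(Q(2)/P(2)) = (1/30)·log₂((1/30)/(1/4)) = -0.09690
  Q(3)·log₂(Q(3)/P(3)) = (13/30)·log₂((13/30)/(9/20)) = -0.02359

D_KL(Q||P) = 0.44271 - 0.09690 - 0.02359 = 0.32222 ≈ 0.3222 bits

These are NOT equal (difference: 0.1800 bits). KL divergence is asymmetric: D_KL(P||Q) ≠ D_KL(Q||P) in general.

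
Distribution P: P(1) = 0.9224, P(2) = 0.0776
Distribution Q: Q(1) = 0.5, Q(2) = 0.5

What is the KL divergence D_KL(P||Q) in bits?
0.6063 bits

D_KL(P||Q) = Σ P(x) log₂(P(x)/Q(x))

Computing term by term:
  P(1)·log₂(P(1)/Q(1)) = 0.9224·log₂(0.9224/0.5) = 0.81491
  P(2)·log₂(P(2)/Q(2)) = 0.0776·log₂(0.0776/0.5) = -0.20857

D_KL(P||Q) = 0.81491 - 0.20857 = 0.60634 ≈ 0.6063 bits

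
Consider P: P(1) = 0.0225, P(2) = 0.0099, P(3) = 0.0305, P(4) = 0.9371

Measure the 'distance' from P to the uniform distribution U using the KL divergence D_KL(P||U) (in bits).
1.5695 bits

U(i) = 1/4 for all i

D_KL(P||U) = Σ P(x) log₂(P(x) / (1/4))
           = Σ P(x) log₂(P(x)) + log₂(4)
           = log₂(4) - H(P)

H(P) = -Σ P(x) log₂(P(x)):
  -P(1)·log₂(P(1)) = -(0.0225)·log₂(0.0225) = 0.12316
  -P(2)·log₂(P(2)) = -(0.0099)·log₂(0.0099) = 0.06592
  -P(3)·log₂(P(3)) = -(0.0305)·log₂(0.0305) = 0.15357
  -P(4)·log₂(P(4)) = -(0.9371)·log₂(0.9371) = 0.08783
H(P) = 0.12316 + 0.06592 + 0.15357 + 0.08783 = 0.43048 bits

log₂(4) = 2.00000 bits

D_KL(P||U) = 2.00000 - 0.43048 = 1.56952 ≈ 1.5695 bits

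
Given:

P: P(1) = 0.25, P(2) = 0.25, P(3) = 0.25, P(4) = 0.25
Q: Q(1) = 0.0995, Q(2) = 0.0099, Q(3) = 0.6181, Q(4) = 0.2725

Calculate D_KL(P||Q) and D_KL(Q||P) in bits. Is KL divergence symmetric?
D_KL(P||Q) = 1.1393 bits, D_KL(Q||P) = 0.6627 bits. No, KL divergence is not symmetric.

D_KL(P||Q) = Σ P(x) log₂(P(x)/Q(x))

Computing term by term:
  P(1)·log₂(P(1)/Q(1)) = 0.25·log₂(0.25/0.0995) = 0.33229
  P(2)·log₂(P(2)/Q(2)) = 0.25·log₂(0.25/0.0099) = 1.16459
  P(3)·log₂(P(3)/Q(3)) = 0.25·log₂(0.25/0.6181) = -0.32648
  P(4)·log₂(P(4)/Q(4)) = 0.25·log₂(0.25/0.2725) = -0.03108

D_KL(P||Q) = 0.33229 + 1.16459 - 0.32648 - 0.03108 = 1.13932 ≈ 1.1393 bits

D_KL(Q||P) = Σ Q(x) log₂(Q(x)/P(x))

Computing term by term:
  Q(1)·log₂(Q(1)/P(1)) = 0.0995·log₂(0.0995/0.25) = -0.13225
  Q(2)·log₂(Q(2)/P(2)) = 0.0099·log₂(0.0099/0.25) = -0.04612
  Q(3)·log₂(Q(3)/P(3)) = 0.6181·log₂(0.6181/0.25) = 0.80718
  Q(4)·log₂(Q(4)/P(4)) = 0.2725·log₂(0.2725/0.25) = 0.03388

D_KL(Q||P) = -0.13225 - 0.04612 + 0.80718 + 0.03388 = 0.66269 ≈ 0.6627 bits

These are NOT equal (difference: 0.4766 bits). KL divergence is asymmetric: D_KL(P||Q) ≠ D_KL(Q||P) in general.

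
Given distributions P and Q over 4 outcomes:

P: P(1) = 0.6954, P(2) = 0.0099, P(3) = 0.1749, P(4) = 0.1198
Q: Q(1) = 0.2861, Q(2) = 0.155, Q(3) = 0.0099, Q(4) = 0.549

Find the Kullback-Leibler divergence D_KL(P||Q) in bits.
1.3132 bits

D_KL(P||Q) = Σ P(x) log₂(P(x)/Q(x))

Computing term by term:
  P(1)·log₂(P(1)/Q(1)) = 0.6954·log₂(0.6954/0.2861) = 0.89103
  P(2)·log₂(P(2)/Q(2)) = 0.0099·log₂(0.0099/0.155) = -0.03929
  P(3)·log₂(P(3)/Q(3)) = 0.1749·log₂(0.1749/0.0099) = 0.72460
  P(4)·log₂(P(4)/Q(4)) = 0.1198·log₂(0.1198/0.549) = -0.26310

D_KL(P||Q) = 0.89103 - 0.03929 + 0.72460 - 0.26310 = 1.31324 ≈ 1.3132 bits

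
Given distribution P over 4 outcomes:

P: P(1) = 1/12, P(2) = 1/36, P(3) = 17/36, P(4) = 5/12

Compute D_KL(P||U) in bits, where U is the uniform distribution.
0.5202 bits

U(i) = 1/4 for all i

D_KL(P||U) = Σ P(x) log₂(P(x) / (1/4))
           = Σ P(x) log₂(P(x)) + log₂(4)
           = log₂(4) - H(P)

H(P) = -Σ P(x) log₂(P(x)):
  -P(1)·log₂(P(1)) = -(1/12)·log₂(1/12) = 0.29875
  -P(2)·log₂(P(2)) = -(1/36)·log₂(1/36) = 0.14361
  -P(3)·log₂(P(3)) = -(17/36)·log₂(17/36) = 0.51116
  -P(4)·log₂(P(4)) = -(5/12)·log₂(5/12) = 0.52626
H(P) = 0.29875 + 0.14361 + 0.51116 + 0.52626 = 1.47978 bits

log₂(4) = 2.00000 bits

D_KL(P||U) = 2.00000 - 1.47978 = 0.52022 ≈ 0.5202 bits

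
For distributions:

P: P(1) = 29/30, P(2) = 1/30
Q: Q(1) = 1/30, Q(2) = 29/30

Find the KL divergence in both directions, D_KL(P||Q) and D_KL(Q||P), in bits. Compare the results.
D_KL(P||Q) = 4.5341 bits, D_KL(Q||P) = 4.5341 bits. The two directions give exactly the same value for this pair.

D_KL(P||Q) = Σ P(x) log₂(P(x)/Q(x))

Computing term by term:
  P(1)·log₂(P(1)/Q(1)) = (29/30)·log₂((29/30)/(1/30)) = 4.69605
  P(2)·log₂(P(2)/Q(2)) = (1/30)·log₂((1/30)/(29/30)) = -0.16193

D_KL(P||Q) = 4.69605 - 0.16193 = 4.53412 ≈ 4.5341 bits

D_KL(Q||P) = Σ Q(x) log₂(Q(x)/P(x))

Computing term by term:
  Q(1)·log₂(Q(1)/P(1)) = (1/30)·log₂((1/30)/(29/30)) = -0.16193
  Q(2)·log₂(Q(2)/P(2)) = (29/30)·log₂((29/30)/(1/30)) = 4.69605

D_KL(Q||P) = -0.16193 + 4.69605 = 4.53412 ≈ 4.5341 bits

These ARE equal here. Q is P with outcomes relabeled (Q(1) = P(2), Q(2) = P(1)) by a relabeling that is its own inverse, so the two sums contain exactly the same terms in a different order. This is a special case — KL divergence is not symmetric in general: D_KL(P||Q) ≠ D_KL(Q||P) for most P, Q.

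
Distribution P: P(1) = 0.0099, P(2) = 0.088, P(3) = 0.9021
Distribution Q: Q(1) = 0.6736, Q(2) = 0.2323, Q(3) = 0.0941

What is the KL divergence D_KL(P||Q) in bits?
2.7583 bits

D_KL(P||Q) = Σ P(x) log₂(P(x)/Q(x))

Computing term by term:
  P(1)·log₂(P(1)/Q(1)) = 0.0099·log₂(0.0099/0.6736) = -0.06027
  P(2)·log₂(P(2)/Q(2)) = 0.088·log₂(0.088/0.2323) = -0.12324
  P(3)·log₂(P(3)/Q(3)) = 0.9021·log₂(0.9021/0.0941) = 2.94177

D_KL(P||Q) = -0.06027 - 0.12324 + 2.94177 = 2.75826 ≈ 2.7583 bits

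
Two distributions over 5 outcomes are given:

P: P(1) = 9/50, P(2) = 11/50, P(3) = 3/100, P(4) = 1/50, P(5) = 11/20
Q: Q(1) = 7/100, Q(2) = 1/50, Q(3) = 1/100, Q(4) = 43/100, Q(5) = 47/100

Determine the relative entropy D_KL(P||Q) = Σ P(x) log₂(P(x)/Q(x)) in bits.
1.0901 bits

D_KL(P||Q) = Σ P(x) log₂(P(x)/Q(x))

Computing term by term:
  P(1)·log₂(P(1)/Q(1)) = (9/50)·log₂((9/50)/(7/100)) = 0.24526
  P(2)·log₂(P(2)/Q(2)) = (11/50)·log₂((11/50)/(1/50)) = 0.76107
  P(3)·log₂(P(3)/Q(3)) = (3/100)·log₂((3/100)/(1/100)) = 0.04755
  P(4)·log₂(P(4)/Q(4)) = (1/50)·log₂((1/50)/(43/100)) = -0.08853
  P(5)·log₂(P(5)/Q(5)) = (11/20)·log₂((11/20)/(47/100)) = 0.12472

D_KL(P||Q) = 0.24526 + 0.76107 + 0.04755 - 0.08853 + 0.12472 = 1.09007 ≈ 1.0901 bits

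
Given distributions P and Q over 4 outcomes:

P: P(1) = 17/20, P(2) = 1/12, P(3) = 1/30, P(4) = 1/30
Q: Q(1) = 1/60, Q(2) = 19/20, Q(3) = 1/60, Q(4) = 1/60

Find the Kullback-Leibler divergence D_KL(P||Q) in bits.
4.5956 bits

D_KL(P||Q) = Σ P(x) log₂(P(x)/Q(x))

Computing term by term:
  P(1)·log₂(P(1)/Q(1)) = (17/20)·log₂((17/20)/(1/60)) = 4.82156
  P(2)·log₂(P(2)/Q(2)) = (1/12)·log₂((1/12)/(19/20)) = -0.29258
  P(3)·log₂(P(3)/Q(3)) = (1/30)·log₂((1/30)/(1/60)) = 0.03333
  P(4)·log₂(P(4)/Q(4)) = (1/30)·log₂((1/30)/(1/60)) = 0.03333

D_KL(P||Q) = 4.82156 - 0.29258 + 0.03333 + 0.03333 = 4.59564 ≈ 4.5956 bits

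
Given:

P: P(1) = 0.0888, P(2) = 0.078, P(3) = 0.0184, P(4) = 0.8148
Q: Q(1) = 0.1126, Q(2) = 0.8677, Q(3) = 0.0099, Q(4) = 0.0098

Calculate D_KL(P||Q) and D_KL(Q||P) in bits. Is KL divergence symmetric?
D_KL(P||Q) = 4.9113 bits, D_KL(Q||P) = 2.9830 bits. No, KL divergence is not symmetric.

D_KL(P||Q) = Σ P(x) log₂(P(x)/Q(x))

Computing term by term:
  P(1)·log₂(P(1)/Q(1)) = 0.0888·log₂(0.0888/0.1126) = -0.03042
  P(2)·log₂(P(2)/Q(2)) = 0.078·log₂(0.078/0.8677) = -0.27110
  P(3)·log₂(P(3)/Q(3)) = 0.0184·log₂(0.0184/0.0099) = 0.01645
  P(4)·log₂(P(4)/Q(4)) = 0.8148·log₂(0.8148/0.0098) = 5.19640

D_KL(P||Q) = -0.03042 - 0.27110 + 0.01645 + 5.19640 = 4.91133 ≈ 4.9113 bits

D_KL(Q||P) = Σ Q(x) log₂(Q(x)/P(x))

Computing term by term:
  Q(1)·log₂(Q(1)/P(1)) = 0.1126·log₂(0.1126/0.0888) = 0.03857
  Q(2)·log₂(Q(2)/P(2)) = 0.8677·log₂(0.8677/0.078) = 3.01582
  Q(3)·log₂(Q(3)/P(3)) = 0.0099·log₂(0.0099/0.0184) = -0.00885
  Q(4)·log₂(Q(4)/P(4)) = 0.0098·log₂(0.0098/0.8148) = -0.06250

D_KL(Q||P) = 0.03857 + 3.01582 - 0.00885 - 0.06250 = 2.98304 ≈ 2.9830 bits

These are NOT equal (difference: 1.9283 bits). KL divergence is asymmetric: D_KL(P||Q) ≠ D_KL(Q||P) in general.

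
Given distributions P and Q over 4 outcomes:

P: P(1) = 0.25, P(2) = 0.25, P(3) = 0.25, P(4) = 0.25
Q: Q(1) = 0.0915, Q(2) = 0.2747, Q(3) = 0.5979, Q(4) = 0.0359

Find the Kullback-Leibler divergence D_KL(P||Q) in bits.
0.7140 bits

D_KL(P||Q) = Σ P(x) log₂(P(x)/Q(x))

Computing term by term:
  P(1)·log₂(P(1)/Q(1)) = 0.25·log₂(0.25/0.0915) = 0.36252
  P(2)·log₂(P(2)/Q(2)) = 0.25·log₂(0.25/0.2747) = -0.03398
  P(3)·log₂(P(3)/Q(3)) = 0.25·log₂(0.25/0.5979) = -0.31449
  P(4)·log₂(P(4)/Q(4)) = 0.25·log₂(0.25/0.0359) = 0.69997

D_KL(P||Q) = 0.36252 - 0.03398 - 0.31449 + 0.69997 = 0.71402 ≈ 0.7140 bits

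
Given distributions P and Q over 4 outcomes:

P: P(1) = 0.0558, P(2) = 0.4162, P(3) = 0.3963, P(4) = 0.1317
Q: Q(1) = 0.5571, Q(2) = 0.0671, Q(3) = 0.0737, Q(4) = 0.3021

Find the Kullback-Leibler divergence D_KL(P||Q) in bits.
1.7146 bits

D_KL(P||Q) = Σ P(x) log₂(P(x)/Q(x))

Computing term by term:
  P(1)·log₂(P(1)/Q(1)) = 0.0558·log₂(0.0558/0.5571) = -0.18523
  P(2)·log₂(P(2)/Q(2)) = 0.4162·log₂(0.4162/0.0671) = 1.09581
  P(3)·log₂(P(3)/Q(3)) = 0.3963·log₂(0.3963/0.0737) = 0.96176
  P(4)·log₂(P(4)/Q(4)) = 0.1317·log₂(0.1317/0.3021) = -0.15775

D_KL(P||Q) = -0.18523 + 1.09581 + 0.96176 - 0.15775 = 1.71459 ≈ 1.7146 bits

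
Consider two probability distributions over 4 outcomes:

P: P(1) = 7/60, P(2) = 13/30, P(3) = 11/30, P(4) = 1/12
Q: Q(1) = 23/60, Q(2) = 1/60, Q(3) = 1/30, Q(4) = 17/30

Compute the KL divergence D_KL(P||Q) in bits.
2.8746 bits

D_KL(P||Q) = Σ P(x) log₂(P(x)/Q(x))

Computing term by term:
  P(1)·log₂(P(1)/Q(1)) = (7/60)·log₂((7/60)/(23/60)) = -0.20022
  P(2)·log₂(P(2)/Q(2)) = (13/30)·log₂((13/30)/(1/60)) = 2.03686
  P(3)·log₂(P(3)/Q(3)) = (11/30)·log₂((11/30)/(1/30)) = 1.26846
  P(4)·log₂(P(4)/Q(4)) = (1/12)·log₂((1/12)/(17/30)) = -0.23046

D_KL(P||Q) = -0.20022 + 2.03686 + 1.26846 - 0.23046 = 2.87464 ≈ 2.8746 bits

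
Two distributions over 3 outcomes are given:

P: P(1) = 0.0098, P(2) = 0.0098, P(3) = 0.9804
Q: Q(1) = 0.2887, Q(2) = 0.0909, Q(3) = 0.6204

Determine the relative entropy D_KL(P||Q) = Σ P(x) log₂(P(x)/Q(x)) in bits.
0.5679 bits

D_KL(P||Q) = Σ P(x) log₂(P(x)/Q(x))

Computing term by term:
  P(1)·log₂(P(1)/Q(1)) = 0.0098·log₂(0.0098/0.2887) = -0.04783
  P(2)·log₂(P(2)/Q(2)) = 0.0098·log₂(0.0098/0.0909) = -0.03149
  P(3)·log₂(P(3)/Q(3)) = 0.9804·log₂(0.9804/0.6204) = 0.64723

D_KL(P||Q) = -0.04783 - 0.03149 + 0.64723 = 0.56791 ≈ 0.5679 bits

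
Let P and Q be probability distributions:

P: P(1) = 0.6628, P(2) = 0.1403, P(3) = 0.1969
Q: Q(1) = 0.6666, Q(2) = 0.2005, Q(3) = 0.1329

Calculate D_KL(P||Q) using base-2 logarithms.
0.0339 bits

D_KL(P||Q) = Σ P(x) log₂(P(x)/Q(x))

Computing term by term:
  P(1)·log₂(P(1)/Q(1)) = 0.6628·log₂(0.6628/0.6666) = -0.00547
  P(2)·log₂(P(2)/Q(2)) = 0.1403·log₂(0.1403/0.2005) = -0.07227
  P(3)·log₂(P(3)/Q(3)) = 0.1969·log₂(0.1969/0.1329) = 0.11167

D_KL(P||Q) = -0.00547 - 0.07227 + 0.11167 = 0.03393 ≈ 0.0339 bits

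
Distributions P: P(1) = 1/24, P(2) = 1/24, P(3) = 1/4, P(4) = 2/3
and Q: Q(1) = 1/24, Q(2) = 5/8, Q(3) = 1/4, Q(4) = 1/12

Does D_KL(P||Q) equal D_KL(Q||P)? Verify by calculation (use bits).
D_KL(P||Q) = 1.8372 bits, D_KL(Q||P) = 2.1918 bits. No — D_KL(P||Q) ≠ D_KL(Q||P) for this pair.

D_KL(P||Q) = Σ P(x) log₂(P(x)/Q(x))

Computing term by term:
  P(1)·log₂(P(1)/Q(1)) = (1/24)·log₂((1/24)/(1/24)) = 0.00000
  P(2)·log₂(P(2)/Q(2)) = (1/24)·log₂((1/24)/(5/8)) = -0.16279
  P(3)·log₂(P(3)/Q(3)) = (1/4)·log₂((1/4)/(1/4)) = 0.00000
  P(4)·log₂(P(4)/Q(4)) = (2/3)·log₂((2/3)/(1/12)) = 2.00000

D_KL(P||Q) = 0.00000 - 0.16279 + 0.00000 + 2.00000 = 1.83721 ≈ 1.8372 bits

D_KL(Q||P) = Σ Q(x) log₂(Q(x)/P(x))

Computing term by term:
  Q(1)·log₂(Q(1)/P(1)) = (1/24)·log₂((1/24)/(1/24)) = 0.00000
  Q(2)·log₂(Q(2)/P(2)) = (5/8)·log₂((5/8)/(1/24)) = 2.44181
  Q(3)·log₂(Q(3)/P(3)) = (1/4)·log₂((1/4)/(1/4)) = 0.00000
  Q(4)·log₂(Q(4)/P(4)) = (1/12)·log₂((1/12)/(2/3)) = -0.25000

D_KL(Q||P) = 0.00000 + 2.44181 + 0.00000 - 0.25000 = 2.19181 ≈ 2.1918 bits

These are NOT equal (difference: 0.3546 bits). KL divergence is asymmetric: D_KL(P||Q) ≠ D_KL(Q||P) in general.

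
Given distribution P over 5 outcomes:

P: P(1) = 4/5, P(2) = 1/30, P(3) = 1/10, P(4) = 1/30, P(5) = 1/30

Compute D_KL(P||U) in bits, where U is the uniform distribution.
1.2415 bits

U(i) = 1/5 for all i

D_KL(P||U) = Σ P(x) log₂(P(x) / (1/5))
           = Σ P(x) log₂(P(x)) + log₂(5)
           = log₂(5) - H(P)

H(P) = -Σ P(x) log₂(P(x)):
  -P(1)·log₂(P(1)) = -(4/5)·log₂(4/5) = 0.25754
  -P(2)·log₂(P(2)) = -(1/30)·log₂(1/30) = 0.16356
  -P(3)·log₂(P(3)) = -(1/10)·log₂(1/10) = 0.33219
  -P(4)·log₂(P(4)) = -(1/30)·log₂(1/30) = 0.16356
  -P(5)·log₂(P(5)) = -(1/30)·log₂(1/30) = 0.16356
H(P) = 0.25754 + 0.16356 + 0.33219 + 0.16356 + 0.16356 = 1.08041 bits

log₂(5) = 2.32193 bits

D_KL(P||U) = 2.32193 - 1.08041 = 1.24152 ≈ 1.2415 bits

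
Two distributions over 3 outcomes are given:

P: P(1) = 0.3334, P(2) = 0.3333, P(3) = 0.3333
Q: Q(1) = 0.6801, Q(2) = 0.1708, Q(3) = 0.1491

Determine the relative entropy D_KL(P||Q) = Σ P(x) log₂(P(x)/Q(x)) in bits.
0.3654 bits

D_KL(P||Q) = Σ P(x) log₂(P(x)/Q(x))

Computing term by term:
  P(1)·log₂(P(1)/Q(1)) = 0.3334·log₂(0.3334/0.6801) = -0.34290
  P(2)·log₂(P(2)/Q(2)) = 0.3333·log₂(0.3333/0.1708) = 0.32147
  P(3)·log₂(P(3)/Q(3)) = 0.3333·log₂(0.3333/0.1491) = 0.38681

D_KL(P||Q) = -0.34290 + 0.32147 + 0.38681 = 0.36538 ≈ 0.3654 bits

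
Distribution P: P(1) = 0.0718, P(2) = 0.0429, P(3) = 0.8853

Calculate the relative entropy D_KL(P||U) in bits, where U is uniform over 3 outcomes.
0.9616 bits

U(i) = 1/3 for all i

D_KL(P||U) = Σ P(x) log₂(P(x) / (1/3))
           = Σ P(x) log₂(P(x)) + log₂(3)
           = log₂(3) - H(P)

H(P) = -Σ P(x) log₂(P(x)):
  -P(1)·log₂(P(1)) = -(0.0718)·log₂(0.0718) = 0.27283
  -P(2)·log₂(P(2)) = -(0.0429)·log₂(0.0429) = 0.19489
  -P(3)·log₂(P(3)) = -(0.8853)·log₂(0.8853) = 0.15560
H(P) = 0.27283 + 0.19489 + 0.15560 = 0.62332 bits

log₂(3) = 1.58496 bits

D_KL(P||U) = 1.58496 - 0.62332 = 0.96164 ≈ 0.9616 bits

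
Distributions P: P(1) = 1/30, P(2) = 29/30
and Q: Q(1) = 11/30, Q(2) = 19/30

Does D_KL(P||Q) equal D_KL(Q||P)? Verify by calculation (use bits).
D_KL(P||Q) = 0.4744 bits, D_KL(Q||P) = 0.8821 bits. No — D_KL(P||Q) ≠ D_KL(Q||P) for this pair.

D_KL(P||Q) = Σ P(x) log₂(P(x)/Q(x))

Computing term by term:
  P(1)·log₂(P(1)/Q(1)) = (1/30)·log₂((1/30)/(11/30)) = -0.11531
  P(2)·log₂(P(2)/Q(2)) = (29/30)·log₂((29/30)/(19/30)) = 0.58972

D_KL(P||Q) = -0.11531 + 0.58972 = 0.47441 ≈ 0.4744 bits

D_KL(Q||P) = Σ Q(x) log₂(Q(x)/P(x))

Computing term by term:
  Q(1)·log₂(Q(1)/P(1)) = (11/30)·log₂((11/30)/(1/30)) = 1.26846
  Q(2)·log₂(Q(2)/P(2)) = (19/30)·log₂((19/30)/(29/30)) = -0.38637

D_KL(Q||P) = 1.26846 - 0.38637 = 0.88209 ≈ 0.8821 bits

These are NOT equal (difference: 0.4077 bits). KL divergence is asymmetric: D_KL(P||Q) ≠ D_KL(Q||P) in general.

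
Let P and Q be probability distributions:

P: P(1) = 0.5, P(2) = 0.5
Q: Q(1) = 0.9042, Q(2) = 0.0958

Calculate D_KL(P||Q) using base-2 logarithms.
0.7646 bits

D_KL(P||Q) = Σ P(x) log₂(P(x)/Q(x))

Computing term by term:
  P(1)·log₂(P(1)/Q(1)) = 0.5·log₂(0.5/0.9042) = -0.42736
  P(2)·log₂(P(2)/Q(2)) = 0.5·log₂(0.5/0.0958) = 1.19192

D_KL(P||Q) = -0.42736 + 1.19192 = 0.76456 ≈ 0.7646 bits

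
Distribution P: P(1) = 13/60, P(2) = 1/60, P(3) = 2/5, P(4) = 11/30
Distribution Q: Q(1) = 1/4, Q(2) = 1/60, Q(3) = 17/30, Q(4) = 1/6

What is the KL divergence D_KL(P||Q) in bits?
0.1714 bits

D_KL(P||Q) = Σ P(x) log₂(P(x)/Q(x))

Computing term by term:
  P(1)·log₂(P(1)/Q(1)) = (13/60)·log₂((13/60)/(1/4)) = -0.04473
  P(2)·log₂(P(2)/Q(2)) = (1/60)·log₂((1/60)/(1/60)) = 0.00000
  P(3)·log₂(P(3)/Q(3)) = (2/5)·log₂((2/5)/(17/30)) = -0.20100
  P(4)·log₂(P(4)/Q(4)) = (11/30)·log₂((11/30)/(1/6)) = 0.41708

D_KL(P||Q) = -0.04473 + 0.00000 - 0.20100 + 0.41708 = 0.17135 ≈ 0.1714 bits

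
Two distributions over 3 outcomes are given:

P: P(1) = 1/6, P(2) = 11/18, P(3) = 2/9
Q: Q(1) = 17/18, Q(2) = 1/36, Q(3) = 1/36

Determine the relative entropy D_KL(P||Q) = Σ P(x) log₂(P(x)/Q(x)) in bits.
2.9748 bits

D_KL(P||Q) = Σ P(x) log₂(P(x)/Q(x))

Computing term by term:
  P(1)·log₂(P(1)/Q(1)) = (1/6)·log₂((1/6)/(17/18)) = -0.41708
  P(2)·log₂(P(2)/Q(2)) = (11/18)·log₂((11/18)/(1/36)) = 2.72521
  P(3)·log₂(P(3)/Q(3)) = (2/9)·log₂((2/9)/(1/36)) = 0.66667

D_KL(P||Q) = -0.41708 + 2.72521 + 0.66667 = 2.97480 ≈ 2.9748 bits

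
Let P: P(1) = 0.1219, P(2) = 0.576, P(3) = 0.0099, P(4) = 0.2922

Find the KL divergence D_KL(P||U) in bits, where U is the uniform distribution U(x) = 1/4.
0.5869 bits

U(i) = 1/4 for all i

D_KL(P||U) = Σ P(x) log₂(P(x) / (1/4))
           = Σ P(x) log₂(P(x)) + log₂(4)
           = log₂(4) - H(P)

H(P) = -Σ P(x) log₂(P(x)):
  -P(1)·log₂(P(1)) = -(0.1219)·log₂(0.1219) = 0.37012
  -P(2)·log₂(P(2)) = -(0.576)·log₂(0.576) = 0.45841
  -P(3)·log₂(P(3)) = -(0.0099)·log₂(0.0099) = 0.06592
  -P(4)·log₂(P(4)) = -(0.2922)·log₂(0.2922) = 0.51865
H(P) = 0.37012 + 0.45841 + 0.06592 + 0.51865 = 1.41310 bits

log₂(4) = 2.00000 bits

D_KL(P||U) = 2.00000 - 1.41310 = 0.58690 ≈ 0.5869 bits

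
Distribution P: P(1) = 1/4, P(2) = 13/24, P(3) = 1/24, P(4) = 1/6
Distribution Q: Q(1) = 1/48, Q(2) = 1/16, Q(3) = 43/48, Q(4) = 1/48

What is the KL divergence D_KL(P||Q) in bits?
2.8994 bits

D_KL(P||Q) = Σ P(x) log₂(P(x)/Q(x))

Computing term by term:
  P(1)·log₂(P(1)/Q(1)) = (1/4)·log₂((1/4)/(1/48)) = 0.89624
  P(2)·log₂(P(2)/Q(2)) = (13/24)·log₂((13/24)/(1/16)) = 1.68755
  P(3)·log₂(P(3)/Q(3)) = (1/24)·log₂((1/24)/(43/48)) = -0.18443
  P(4)·log₂(P(4)/Q(4)) = (1/6)·log₂((1/6)/(1/48)) = 0.50000

D_KL(P||Q) = 0.89624 + 1.68755 - 0.18443 + 0.50000 = 2.89936 ≈ 2.8994 bits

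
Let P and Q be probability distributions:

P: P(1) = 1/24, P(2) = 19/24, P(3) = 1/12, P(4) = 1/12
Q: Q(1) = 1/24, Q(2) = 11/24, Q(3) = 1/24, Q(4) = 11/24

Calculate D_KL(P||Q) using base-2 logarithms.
0.5026 bits

D_KL(P||Q) = Σ P(x) log₂(P(x)/Q(x))

Computing term by term:
  P(1)·log₂(P(1)/Q(1)) = (1/24)·log₂((1/24)/(1/24)) = 0.00000
  P(2)·log₂(P(2)/Q(2)) = (19/24)·log₂((19/24)/(11/24)) = 0.62423
  P(3)·log₂(P(3)/Q(3)) = (1/12)·log₂((1/12)/(1/24)) = 0.08333
  P(4)·log₂(P(4)/Q(4)) = (1/12)·log₂((1/12)/(11/24)) = -0.20495

D_KL(P||Q) = 0.00000 + 0.62423 + 0.08333 - 0.20495 = 0.50261 ≈ 0.5026 bits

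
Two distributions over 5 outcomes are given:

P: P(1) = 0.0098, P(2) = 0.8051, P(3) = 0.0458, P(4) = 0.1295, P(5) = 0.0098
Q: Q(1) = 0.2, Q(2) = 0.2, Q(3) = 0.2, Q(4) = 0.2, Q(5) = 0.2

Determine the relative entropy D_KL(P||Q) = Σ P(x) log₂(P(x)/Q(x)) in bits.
1.3537 bits

D_KL(P||Q) = Σ P(x) log₂(P(x)/Q(x))

Computing term by term:
  P(1)·log₂(P(1)/Q(1)) = 0.0098·log₂(0.0098/0.2) = -0.04264
  P(2)·log₂(P(2)/Q(2)) = 0.8051·log₂(0.8051/0.2) = 1.61758
  P(3)·log₂(P(3)/Q(3)) = 0.0458·log₂(0.0458/0.2) = -0.09740
  P(4)·log₂(P(4)/Q(4)) = 0.1295·log₂(0.1295/0.2) = -0.08120
  P(5)·log₂(P(5)/Q(5)) = 0.0098·log₂(0.0098/0.2) = -0.04264

D_KL(P||Q) = -0.04264 + 1.61758 - 0.09740 - 0.08120 - 0.04264 = 1.35370 ≈ 1.3537 bits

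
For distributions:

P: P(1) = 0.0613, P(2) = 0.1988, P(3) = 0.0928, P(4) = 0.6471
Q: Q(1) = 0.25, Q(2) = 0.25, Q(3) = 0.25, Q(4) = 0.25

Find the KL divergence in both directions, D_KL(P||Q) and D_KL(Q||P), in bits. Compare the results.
D_KL(P||Q) = 0.5651 bits, D_KL(Q||P) = 0.6041 bits. D_KL(Q||P) is larger than D_KL(P||Q) by 0.0390 bits; the two directions differ.

D_KL(P||Q) = Σ P(x) log₂(P(x)/Q(x))

Computing term by term:
  P(1)·log₂(P(1)/Q(1)) = 0.0613·log₂(0.0613/0.25) = -0.12431
  P(2)·log₂(P(2)/Q(2)) = 0.1988·log₂(0.1988/0.25) = -0.06573
  P(3)·log₂(P(3)/Q(3)) = 0.0928·log₂(0.0928/0.25) = -0.13268
  P(4)·log₂(P(4)/Q(4)) = 0.6471·log₂(0.6471/0.25) = 0.88786

D_KL(P||Q) = -0.12431 - 0.06573 - 0.13268 + 0.88786 = 0.56514 ≈ 0.5651 bits

D_KL(Q||P) = Σ Q(x) log₂(Q(x)/P(x))

Computing term by term:
  Q(1)·log₂(Q(1)/P(1)) = 0.25·log₂(0.25/0.0613) = 0.50699
  Q(2)·log₂(Q(2)/P(2)) = 0.25·log₂(0.25/0.1988) = 0.08265
  Q(3)·log₂(Q(3)/P(3)) = 0.25·log₂(0.25/0.0928) = 0.35743
  Q(4)·log₂(Q(4)/P(4)) = 0.25·log₂(0.25/0.6471) = -0.34302

D_KL(Q||P) = 0.50699 + 0.08265 + 0.35743 - 0.34302 = 0.60405 ≈ 0.6041 bits

These are NOT equal (difference: 0.0390 bits). KL divergence is asymmetric: D_KL(P||Q) ≠ D_KL(Q||P) in general.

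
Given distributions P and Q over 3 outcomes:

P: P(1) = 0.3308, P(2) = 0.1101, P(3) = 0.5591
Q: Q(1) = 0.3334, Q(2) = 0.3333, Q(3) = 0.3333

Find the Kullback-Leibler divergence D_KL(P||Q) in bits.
0.2376 bits

D_KL(P||Q) = Σ P(x) log₂(P(x)/Q(x))

Computing term by term:
  P(1)·log₂(P(1)/Q(1)) = 0.3308·log₂(0.3308/0.3334) = -0.00374
  P(2)·log₂(P(2)/Q(2)) = 0.1101·log₂(0.1101/0.3333) = -0.17594
  P(3)·log₂(P(3)/Q(3)) = 0.5591·log₂(0.5591/0.3333) = 0.41725

D_KL(P||Q) = -0.00374 - 0.17594 + 0.41725 = 0.23757 ≈ 0.2376 bits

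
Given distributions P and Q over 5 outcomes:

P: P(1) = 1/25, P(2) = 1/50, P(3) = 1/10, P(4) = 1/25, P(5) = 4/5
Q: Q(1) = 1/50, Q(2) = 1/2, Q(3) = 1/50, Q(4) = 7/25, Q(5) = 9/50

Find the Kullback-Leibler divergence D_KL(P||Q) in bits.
1.7886 bits

D_KL(P||Q) = Σ P(x) log₂(P(x)/Q(x))

Computing term by term:
  P(1)·log₂(P(1)/Q(1)) = (1/25)·log₂((1/25)/(1/50)) = 0.04000
  P(2)·log₂(P(2)/Q(2)) = (1/50)·log₂((1/50)/(1/2)) = -0.09288
  P(3)·log₂(P(3)/Q(3)) = (1/10)·log₂((1/10)/(1/50)) = 0.23219
  P(4)·log₂(P(4)/Q(4)) = (1/25)·log₂((1/25)/(7/25)) = -0.11229
  P(5)·log₂(P(5)/Q(5)) = (4/5)·log₂((4/5)/(9/50)) = 1.72160

D_KL(P||Q) = 0.04000 - 0.09288 + 0.23219 - 0.11229 + 1.72160 = 1.78862 ≈ 1.7886 bits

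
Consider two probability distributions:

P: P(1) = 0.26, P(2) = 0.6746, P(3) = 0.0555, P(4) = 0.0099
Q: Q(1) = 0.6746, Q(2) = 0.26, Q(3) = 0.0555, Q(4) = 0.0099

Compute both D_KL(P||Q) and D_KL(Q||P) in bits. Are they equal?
D_KL(P||Q) = 0.5703 bits, D_KL(Q||P) = 0.5703 bits. Yes, in this case they are equal (although KL divergence is not symmetric in general).

D_KL(P||Q) = Σ P(x) log₂(P(x)/Q(x))

Computing term by term:
  P(1)·log₂(P(1)/Q(1)) = 0.26·log₂(0.26/0.6746) = -0.35764
  P(2)·log₂(P(2)/Q(2)) = 0.6746·log₂(0.6746/0.26) = 0.92793
  P(3)·log₂(P(3)/Q(3)) = 0.0555·log₂(0.0555/0.0555) = 0.00000
  P(4)·log₂(P(4)/Q(4)) = 0.0099·log₂(0.0099/0.0099) = 0.00000

D_KL(P||Q) = -0.35764 + 0.92793 + 0.00000 + 0.00000 = 0.57029 ≈ 0.5703 bits

D_KL(Q||P) = Σ Q(x) log₂(Q(x)/P(x))

Computing term by term:
  Q(1)·log₂(Q(1)/P(1)) = 0.6746·log₂(0.6746/0.26) = 0.92793
  Q(2)·log₂(Q(2)/P(2)) = 0.26·log₂(0.26/0.6746) = -0.35764
  Q(3)·log₂(Q(3)/P(3)) = 0.0555·log₂(0.0555/0.0555) = 0.00000
  Q(4)·log₂(Q(4)/P(4)) = 0.0099·log₂(0.0099/0.0099) = 0.00000

D_KL(Q||P) = 0.92793 - 0.35764 + 0.00000 + 0.00000 = 0.57029 ≈ 0.5703 bits

These ARE equal here. Q is P with outcomes relabeled (Q(1) = P(2), Q(2) = P(1)) by a relabeling that is its own inverse, so the two sums contain exactly the same terms in a different order. This is a special case — KL divergence is not symmetric in general: D_KL(P||Q) ≠ D_KL(Q||P) for most P, Q.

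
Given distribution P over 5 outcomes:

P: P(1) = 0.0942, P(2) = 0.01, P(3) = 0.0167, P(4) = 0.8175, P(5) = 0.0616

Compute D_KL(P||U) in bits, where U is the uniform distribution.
1.3505 bits

U(i) = 1/5 for all i

D_KL(P||U) = Σ P(x) log₂(P(x) / (1/5))
           = Σ P(x) log₂(P(x)) + log₂(5)
           = log₂(5) - H(P)

H(P) = -Σ P(x) log₂(P(x)):
  -P(1)·log₂(P(1)) = -(0.0942)·log₂(0.0942) = 0.32105
  -P(2)·log₂(P(2)) = -(0.01)·log₂(0.01) = 0.06644
  -P(3)·log₂(P(3)) = -(0.0167)·log₂(0.0167) = 0.09860
  -P(4)·log₂(P(4)) = -(0.8175)·log₂(0.8175) = 0.23765
  -P(5)·log₂(P(5)) = -(0.0616)·log₂(0.0616) = 0.24769
H(P) = 0.32105 + 0.06644 + 0.09860 + 0.23765 + 0.24769 = 0.97143 bits

log₂(5) = 2.32193 bits

D_KL(P||U) = 2.32193 - 0.97143 = 1.35050 ≈ 1.3505 bits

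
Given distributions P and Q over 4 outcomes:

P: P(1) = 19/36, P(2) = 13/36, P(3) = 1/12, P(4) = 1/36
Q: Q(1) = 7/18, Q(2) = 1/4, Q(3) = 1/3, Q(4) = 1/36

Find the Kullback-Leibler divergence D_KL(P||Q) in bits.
0.2574 bits

D_KL(P||Q) = Σ P(x) log₂(P(x)/Q(x))

Computing term by term:
  P(1)·log₂(P(1)/Q(1)) = (19/36)·log₂((19/36)/(7/18)) = 0.23252
  P(2)·log₂(P(2)/Q(2)) = (13/36)·log₂((13/36)/(1/4)) = 0.19157
  P(3)·log₂(P(3)/Q(3)) = (1/12)·log₂((1/12)/(1/3)) = -0.16667
  P(4)·log₂(P(4)/Q(4)) = (1/36)·log₂((1/36)/(1/36)) = 0.00000

D_KL(P||Q) = 0.23252 + 0.19157 - 0.16667 + 0.00000 = 0.25742 ≈ 0.2574 bits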